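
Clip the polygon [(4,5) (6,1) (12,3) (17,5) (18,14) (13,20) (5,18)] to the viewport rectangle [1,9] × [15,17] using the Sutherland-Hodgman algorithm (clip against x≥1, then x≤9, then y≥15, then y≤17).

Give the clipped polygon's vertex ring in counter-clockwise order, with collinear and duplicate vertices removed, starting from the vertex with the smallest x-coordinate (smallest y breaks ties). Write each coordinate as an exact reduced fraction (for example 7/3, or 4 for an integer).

Clipped polygon: [(62/13,15) (9,15) (9,17) (64/13,17)]

1. After x ≥ 1: [(4,5) (6,1) (12,3) (17,5) (18,14) (13,20) (5,18)]
2. After x ≤ 9: [(4,5) (6,1) (9,2) (9,19) (5,18)]
3. After y ≥ 15: [(62/13,15) (9,15) (9,19) (5,18)]
4. After y ≤ 17: [(64/13,17) (62/13,15) (9,15) (9,17)]
5. Canonical ring: [(62/13,15) (9,15) (9,17) (64/13,17)]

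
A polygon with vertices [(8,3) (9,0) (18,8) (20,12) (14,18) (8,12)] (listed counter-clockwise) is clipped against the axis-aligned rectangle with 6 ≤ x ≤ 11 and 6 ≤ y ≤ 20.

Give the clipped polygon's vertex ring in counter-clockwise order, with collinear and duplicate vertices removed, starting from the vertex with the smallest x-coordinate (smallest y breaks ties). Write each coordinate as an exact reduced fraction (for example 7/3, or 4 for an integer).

1. After x ≥ 6: [(8,3) (9,0) (18,8) (20,12) (14,18) (8,12)]
2. After x ≤ 11: [(8,3) (9,0) (11,16/9) (11,15) (8,12)]
3. After y ≥ 6: [(8,6) (11,6) (11,15) (8,12)]
4. After y ≤ 20: [(8,6) (11,6) (11,15) (8,12)]
5. Canonical ring: [(8,6) (11,6) (11,15) (8,12)]

Clipped polygon: [(8,6) (11,6) (11,15) (8,12)]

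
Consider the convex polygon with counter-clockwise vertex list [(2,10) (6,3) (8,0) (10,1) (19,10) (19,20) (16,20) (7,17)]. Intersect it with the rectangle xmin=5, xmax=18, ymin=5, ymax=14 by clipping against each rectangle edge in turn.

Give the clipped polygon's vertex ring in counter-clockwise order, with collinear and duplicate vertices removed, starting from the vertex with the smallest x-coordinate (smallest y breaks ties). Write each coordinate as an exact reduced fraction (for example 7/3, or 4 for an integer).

1. After x ≥ 5: [(5,71/5) (5,19/4) (6,3) (8,0) (10,1) (19,10) (19,20) (16,20) (7,17)]
2. After x ≤ 18: [(5,71/5) (5,19/4) (6,3) (8,0) (10,1) (18,9) (18,20) (16,20) (7,17)]
3. After y ≥ 5: [(5,71/5) (5,5) (14,5) (18,9) (18,20) (16,20) (7,17)]
4. After y ≤ 14: [(5,14) (5,5) (14,5) (18,9) (18,14)]
5. Canonical ring: [(5,5) (14,5) (18,9) (18,14) (5,14)]

Clipped polygon: [(5,5) (14,5) (18,9) (18,14) (5,14)]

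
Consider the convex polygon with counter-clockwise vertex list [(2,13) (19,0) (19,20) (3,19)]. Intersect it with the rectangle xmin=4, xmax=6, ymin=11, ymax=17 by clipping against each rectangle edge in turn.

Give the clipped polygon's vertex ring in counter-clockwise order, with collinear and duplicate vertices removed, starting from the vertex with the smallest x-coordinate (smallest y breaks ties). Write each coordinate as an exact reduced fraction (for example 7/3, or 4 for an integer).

Clipped polygon: [(4,195/17) (60/13,11) (6,11) (6,17) (4,17)]

1. After x ≥ 4: [(4,195/17) (19,0) (19,20) (4,305/16)]
2. After x ≤ 6: [(4,195/17) (6,169/17) (6,307/16) (4,305/16)]
3. After y ≥ 11: [(4,195/17) (60/13,11) (6,11) (6,307/16) (4,305/16)]
4. After y ≤ 17: [(4,17) (4,195/17) (60/13,11) (6,11) (6,17)]
5. Canonical ring: [(4,195/17) (60/13,11) (6,11) (6,17) (4,17)]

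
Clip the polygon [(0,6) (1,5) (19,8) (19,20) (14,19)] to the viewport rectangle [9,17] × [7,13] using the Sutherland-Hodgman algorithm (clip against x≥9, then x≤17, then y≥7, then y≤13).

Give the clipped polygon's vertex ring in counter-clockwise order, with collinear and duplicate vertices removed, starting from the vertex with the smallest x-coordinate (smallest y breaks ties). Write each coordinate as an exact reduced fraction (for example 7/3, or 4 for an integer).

1. After x ≥ 9: [(9,201/14) (9,19/3) (19,8) (19,20) (14,19)]
2. After x ≤ 17: [(9,201/14) (9,19/3) (17,23/3) (17,98/5) (14,19)]
3. After y ≥ 7: [(9,201/14) (9,7) (13,7) (17,23/3) (17,98/5) (14,19)]
4. After y ≤ 13: [(9,13) (9,7) (13,7) (17,23/3) (17,13)]
5. Canonical ring: [(9,7) (13,7) (17,23/3) (17,13) (9,13)]

Clipped polygon: [(9,7) (13,7) (17,23/3) (17,13) (9,13)]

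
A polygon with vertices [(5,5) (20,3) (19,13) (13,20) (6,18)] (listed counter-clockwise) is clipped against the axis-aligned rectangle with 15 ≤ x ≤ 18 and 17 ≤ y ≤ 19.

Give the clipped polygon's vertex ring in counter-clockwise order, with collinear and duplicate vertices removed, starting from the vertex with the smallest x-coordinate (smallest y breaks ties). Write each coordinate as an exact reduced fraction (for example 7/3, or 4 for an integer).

Clipped polygon: [(15,17) (109/7,17) (15,53/3)]

1. After x ≥ 15: [(15,11/3) (20,3) (19,13) (15,53/3)]
2. After x ≤ 18: [(15,11/3) (18,49/15) (18,85/6) (15,53/3)]
3. After y ≥ 17: [(15,17) (109/7,17) (15,53/3)]
4. After y ≤ 19: [(15,17) (109/7,17) (15,53/3)]
5. Canonical ring: [(15,17) (109/7,17) (15,53/3)]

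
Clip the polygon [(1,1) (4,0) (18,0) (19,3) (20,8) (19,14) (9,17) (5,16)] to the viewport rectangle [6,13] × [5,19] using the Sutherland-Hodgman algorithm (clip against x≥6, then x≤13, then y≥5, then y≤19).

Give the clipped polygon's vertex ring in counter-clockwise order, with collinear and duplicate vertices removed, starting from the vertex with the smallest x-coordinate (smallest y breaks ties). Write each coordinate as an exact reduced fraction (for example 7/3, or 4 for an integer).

Clipped polygon: [(6,5) (13,5) (13,79/5) (9,17) (6,65/4)]

1. After x ≥ 6: [(6,0) (18,0) (19,3) (20,8) (19,14) (9,17) (6,65/4)]
2. After x ≤ 13: [(6,0) (13,0) (13,79/5) (9,17) (6,65/4)]
3. After y ≥ 5: [(6,5) (13,5) (13,79/5) (9,17) (6,65/4)]
4. After y ≤ 19: [(6,5) (13,5) (13,79/5) (9,17) (6,65/4)]
5. Canonical ring: [(6,5) (13,5) (13,79/5) (9,17) (6,65/4)]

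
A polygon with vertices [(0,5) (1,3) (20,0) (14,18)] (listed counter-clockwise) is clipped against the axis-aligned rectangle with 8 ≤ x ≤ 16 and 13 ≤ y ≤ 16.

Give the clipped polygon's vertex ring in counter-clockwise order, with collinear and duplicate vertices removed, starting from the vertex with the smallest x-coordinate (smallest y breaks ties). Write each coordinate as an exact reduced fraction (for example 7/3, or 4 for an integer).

1. After x ≥ 8: [(8,87/7) (8,36/19) (20,0) (14,18)]
2. After x ≤ 16: [(8,87/7) (8,36/19) (16,12/19) (16,12) (14,18)]
3. After y ≥ 13: [(112/13,13) (47/3,13) (14,18)]
4. After y ≤ 16: [(154/13,16) (112/13,13) (47/3,13) (44/3,16)]
5. Canonical ring: [(112/13,13) (47/3,13) (44/3,16) (154/13,16)]

Clipped polygon: [(112/13,13) (47/3,13) (44/3,16) (154/13,16)]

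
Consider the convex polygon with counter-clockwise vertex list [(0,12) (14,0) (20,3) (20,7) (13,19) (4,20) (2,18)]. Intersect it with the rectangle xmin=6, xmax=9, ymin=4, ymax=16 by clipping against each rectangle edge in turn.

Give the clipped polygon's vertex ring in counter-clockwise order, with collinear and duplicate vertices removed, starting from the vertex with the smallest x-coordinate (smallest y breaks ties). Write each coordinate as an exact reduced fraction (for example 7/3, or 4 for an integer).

Clipped polygon: [(6,48/7) (9,30/7) (9,16) (6,16)]

1. After x ≥ 6: [(6,48/7) (14,0) (20,3) (20,7) (13,19) (6,178/9)]
2. After x ≤ 9: [(6,48/7) (9,30/7) (9,175/9) (6,178/9)]
3. After y ≥ 4: [(6,48/7) (9,30/7) (9,175/9) (6,178/9)]
4. After y ≤ 16: [(6,16) (6,48/7) (9,30/7) (9,16)]
5. Canonical ring: [(6,48/7) (9,30/7) (9,16) (6,16)]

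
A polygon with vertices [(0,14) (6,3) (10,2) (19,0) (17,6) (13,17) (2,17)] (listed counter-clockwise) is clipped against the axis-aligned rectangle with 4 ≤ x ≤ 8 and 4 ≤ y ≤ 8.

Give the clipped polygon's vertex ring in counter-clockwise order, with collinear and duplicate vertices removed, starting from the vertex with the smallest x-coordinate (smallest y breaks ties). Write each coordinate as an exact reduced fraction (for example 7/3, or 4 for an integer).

Clipped polygon: [(4,20/3) (60/11,4) (8,4) (8,8) (4,8)]

1. After x ≥ 4: [(4,20/3) (6,3) (10,2) (19,0) (17,6) (13,17) (4,17)]
2. After x ≤ 8: [(4,20/3) (6,3) (8,5/2) (8,17) (4,17)]
3. After y ≥ 4: [(4,20/3) (60/11,4) (8,4) (8,17) (4,17)]
4. After y ≤ 8: [(4,8) (4,20/3) (60/11,4) (8,4) (8,8)]
5. Canonical ring: [(4,20/3) (60/11,4) (8,4) (8,8) (4,8)]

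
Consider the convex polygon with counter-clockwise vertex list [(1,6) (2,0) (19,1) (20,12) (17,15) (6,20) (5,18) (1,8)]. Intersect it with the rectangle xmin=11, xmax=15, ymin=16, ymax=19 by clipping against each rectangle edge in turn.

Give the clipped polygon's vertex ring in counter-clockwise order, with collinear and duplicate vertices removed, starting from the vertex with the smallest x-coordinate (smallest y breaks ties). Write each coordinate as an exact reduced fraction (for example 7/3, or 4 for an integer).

Clipped polygon: [(11,16) (74/5,16) (11,195/11)]

1. After x ≥ 11: [(11,9/17) (19,1) (20,12) (17,15) (11,195/11)]
2. After x ≤ 15: [(11,9/17) (15,13/17) (15,175/11) (11,195/11)]
3. After y ≥ 16: [(11,16) (74/5,16) (11,195/11)]
4. After y ≤ 19: [(11,16) (74/5,16) (11,195/11)]
5. Canonical ring: [(11,16) (74/5,16) (11,195/11)]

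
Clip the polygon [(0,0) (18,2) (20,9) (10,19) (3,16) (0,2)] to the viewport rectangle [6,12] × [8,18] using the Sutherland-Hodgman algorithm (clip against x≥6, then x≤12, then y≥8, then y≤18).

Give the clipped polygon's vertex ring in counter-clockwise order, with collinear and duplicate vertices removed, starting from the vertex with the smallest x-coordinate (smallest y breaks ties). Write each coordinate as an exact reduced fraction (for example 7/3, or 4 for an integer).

1. After x ≥ 6: [(6,2/3) (18,2) (20,9) (10,19) (6,121/7)]
2. After x ≤ 12: [(6,2/3) (12,4/3) (12,17) (10,19) (6,121/7)]
3. After y ≥ 8: [(6,8) (12,8) (12,17) (10,19) (6,121/7)]
4. After y ≤ 18: [(6,8) (12,8) (12,17) (11,18) (23/3,18) (6,121/7)]
5. Canonical ring: [(6,8) (12,8) (12,17) (11,18) (23/3,18) (6,121/7)]

Clipped polygon: [(6,8) (12,8) (12,17) (11,18) (23/3,18) (6,121/7)]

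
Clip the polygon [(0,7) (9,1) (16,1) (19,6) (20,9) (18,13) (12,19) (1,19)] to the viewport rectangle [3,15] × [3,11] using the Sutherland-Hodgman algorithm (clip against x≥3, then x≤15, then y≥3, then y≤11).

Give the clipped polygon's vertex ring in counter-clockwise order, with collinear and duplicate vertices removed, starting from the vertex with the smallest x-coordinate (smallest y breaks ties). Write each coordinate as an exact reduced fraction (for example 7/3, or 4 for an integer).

1. After x ≥ 3: [(3,5) (9,1) (16,1) (19,6) (20,9) (18,13) (12,19) (3,19)]
2. After x ≤ 15: [(3,5) (9,1) (15,1) (15,16) (12,19) (3,19)]
3. After y ≥ 3: [(3,5) (6,3) (15,3) (15,16) (12,19) (3,19)]
4. After y ≤ 11: [(3,11) (3,5) (6,3) (15,3) (15,11)]
5. Canonical ring: [(3,5) (6,3) (15,3) (15,11) (3,11)]

Clipped polygon: [(3,5) (6,3) (15,3) (15,11) (3,11)]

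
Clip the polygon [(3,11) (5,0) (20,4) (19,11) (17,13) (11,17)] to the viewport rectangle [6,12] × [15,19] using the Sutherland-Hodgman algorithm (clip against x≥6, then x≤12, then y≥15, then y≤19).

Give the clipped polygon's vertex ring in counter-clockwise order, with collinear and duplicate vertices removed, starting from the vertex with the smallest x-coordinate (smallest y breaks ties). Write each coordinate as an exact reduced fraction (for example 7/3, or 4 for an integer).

1. After x ≥ 6: [(6,53/4) (6,4/15) (20,4) (19,11) (17,13) (11,17)]
2. After x ≤ 12: [(6,53/4) (6,4/15) (12,28/15) (12,49/3) (11,17)]
3. After y ≥ 15: [(25/3,15) (12,15) (12,49/3) (11,17)]
4. After y ≤ 19: [(25/3,15) (12,15) (12,49/3) (11,17)]
5. Canonical ring: [(25/3,15) (12,15) (12,49/3) (11,17)]

Clipped polygon: [(25/3,15) (12,15) (12,49/3) (11,17)]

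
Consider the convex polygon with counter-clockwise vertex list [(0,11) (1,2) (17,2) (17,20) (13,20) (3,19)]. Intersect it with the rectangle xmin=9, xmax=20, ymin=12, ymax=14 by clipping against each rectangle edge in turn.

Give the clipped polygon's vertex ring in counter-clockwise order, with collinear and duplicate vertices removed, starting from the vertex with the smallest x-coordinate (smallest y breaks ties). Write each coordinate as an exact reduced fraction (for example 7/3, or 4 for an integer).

1. After x ≥ 9: [(9,2) (17,2) (17,20) (13,20) (9,98/5)]
2. After x ≤ 20: [(9,2) (17,2) (17,20) (13,20) (9,98/5)]
3. After y ≥ 12: [(9,12) (17,12) (17,20) (13,20) (9,98/5)]
4. After y ≤ 14: [(9,14) (9,12) (17,12) (17,14)]
5. Canonical ring: [(9,12) (17,12) (17,14) (9,14)]

Clipped polygon: [(9,12) (17,12) (17,14) (9,14)]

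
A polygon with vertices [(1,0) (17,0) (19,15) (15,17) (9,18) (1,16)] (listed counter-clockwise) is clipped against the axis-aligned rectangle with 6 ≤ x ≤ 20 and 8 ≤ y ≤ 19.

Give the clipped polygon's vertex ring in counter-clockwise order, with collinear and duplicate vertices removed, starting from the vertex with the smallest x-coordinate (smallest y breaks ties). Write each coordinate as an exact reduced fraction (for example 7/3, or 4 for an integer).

1. After x ≥ 6: [(6,0) (17,0) (19,15) (15,17) (9,18) (6,69/4)]
2. After x ≤ 20: [(6,0) (17,0) (19,15) (15,17) (9,18) (6,69/4)]
3. After y ≥ 8: [(6,8) (271/15,8) (19,15) (15,17) (9,18) (6,69/4)]
4. After y ≤ 19: [(6,8) (271/15,8) (19,15) (15,17) (9,18) (6,69/4)]
5. Canonical ring: [(6,8) (271/15,8) (19,15) (15,17) (9,18) (6,69/4)]

Clipped polygon: [(6,8) (271/15,8) (19,15) (15,17) (9,18) (6,69/4)]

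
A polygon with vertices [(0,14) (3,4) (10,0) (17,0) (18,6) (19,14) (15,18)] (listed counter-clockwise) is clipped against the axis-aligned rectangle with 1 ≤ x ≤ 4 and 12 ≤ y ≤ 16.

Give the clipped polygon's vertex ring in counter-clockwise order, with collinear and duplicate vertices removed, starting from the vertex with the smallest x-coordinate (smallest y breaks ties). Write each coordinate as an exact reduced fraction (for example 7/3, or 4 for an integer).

Clipped polygon: [(1,12) (4,12) (4,226/15) (1,214/15)]

1. After x ≥ 1: [(1,214/15) (1,32/3) (3,4) (10,0) (17,0) (18,6) (19,14) (15,18)]
2. After x ≤ 4: [(4,226/15) (1,214/15) (1,32/3) (3,4) (4,24/7)]
3. After y ≥ 12: [(4,12) (4,226/15) (1,214/15) (1,12)]
4. After y ≤ 16: [(4,12) (4,226/15) (1,214/15) (1,12)]
5. Canonical ring: [(1,12) (4,12) (4,226/15) (1,214/15)]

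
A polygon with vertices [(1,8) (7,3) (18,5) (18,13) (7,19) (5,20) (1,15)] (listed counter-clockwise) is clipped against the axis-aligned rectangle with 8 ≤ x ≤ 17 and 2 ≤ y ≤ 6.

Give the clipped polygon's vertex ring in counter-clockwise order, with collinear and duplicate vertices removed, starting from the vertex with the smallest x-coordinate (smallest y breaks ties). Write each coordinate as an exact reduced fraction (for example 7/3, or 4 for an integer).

1. After x ≥ 8: [(8,35/11) (18,5) (18,13) (8,203/11)]
2. After x ≤ 17: [(8,35/11) (17,53/11) (17,149/11) (8,203/11)]
3. After y ≥ 2: [(8,35/11) (17,53/11) (17,149/11) (8,203/11)]
4. After y ≤ 6: [(8,6) (8,35/11) (17,53/11) (17,6)]
5. Canonical ring: [(8,35/11) (17,53/11) (17,6) (8,6)]

Clipped polygon: [(8,35/11) (17,53/11) (17,6) (8,6)]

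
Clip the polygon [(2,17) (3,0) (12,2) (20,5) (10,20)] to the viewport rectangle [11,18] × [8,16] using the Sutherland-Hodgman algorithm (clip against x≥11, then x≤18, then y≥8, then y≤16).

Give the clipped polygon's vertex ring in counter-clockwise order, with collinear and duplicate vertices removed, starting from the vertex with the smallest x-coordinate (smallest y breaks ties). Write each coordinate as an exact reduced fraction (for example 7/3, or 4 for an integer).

1. After x ≥ 11: [(11,16/9) (12,2) (20,5) (11,37/2)]
2. After x ≤ 18: [(11,16/9) (12,2) (18,17/4) (18,8) (11,37/2)]
3. After y ≥ 8: [(11,8) (18,8) (18,8) (11,37/2)]
4. After y ≤ 16: [(11,16) (11,8) (18,8) (18,8) (38/3,16)]
5. Canonical ring: [(11,8) (18,8) (38/3,16) (11,16)]

Clipped polygon: [(11,8) (18,8) (38/3,16) (11,16)]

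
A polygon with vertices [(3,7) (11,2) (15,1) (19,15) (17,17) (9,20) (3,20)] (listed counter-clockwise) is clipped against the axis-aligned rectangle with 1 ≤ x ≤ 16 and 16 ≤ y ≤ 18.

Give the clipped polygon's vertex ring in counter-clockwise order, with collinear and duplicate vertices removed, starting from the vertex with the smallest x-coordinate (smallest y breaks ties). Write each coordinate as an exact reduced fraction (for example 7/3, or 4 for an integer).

Clipped polygon: [(3,16) (16,16) (16,139/8) (43/3,18) (3,18)]

1. After x ≥ 1: [(3,7) (11,2) (15,1) (19,15) (17,17) (9,20) (3,20)]
2. After x ≤ 16: [(3,7) (11,2) (15,1) (16,9/2) (16,139/8) (9,20) (3,20)]
3. After y ≥ 16: [(3,16) (16,16) (16,139/8) (9,20) (3,20)]
4. After y ≤ 18: [(3,18) (3,16) (16,16) (16,139/8) (43/3,18)]
5. Canonical ring: [(3,16) (16,16) (16,139/8) (43/3,18) (3,18)]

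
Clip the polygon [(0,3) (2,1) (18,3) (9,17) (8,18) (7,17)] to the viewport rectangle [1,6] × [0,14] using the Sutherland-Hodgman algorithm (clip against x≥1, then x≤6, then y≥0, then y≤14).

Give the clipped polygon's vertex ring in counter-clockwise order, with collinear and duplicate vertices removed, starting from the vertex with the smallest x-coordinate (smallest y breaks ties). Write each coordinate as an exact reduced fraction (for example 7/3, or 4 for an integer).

Clipped polygon: [(1,2) (2,1) (6,3/2) (6,14) (11/2,14) (1,5)]

1. After x ≥ 1: [(1,5) (1,2) (2,1) (18,3) (9,17) (8,18) (7,17)]
2. After x ≤ 6: [(6,15) (1,5) (1,2) (2,1) (6,3/2)]
3. After y ≥ 0: [(6,15) (1,5) (1,2) (2,1) (6,3/2)]
4. After y ≤ 14: [(6,14) (11/2,14) (1,5) (1,2) (2,1) (6,3/2)]
5. Canonical ring: [(1,2) (2,1) (6,3/2) (6,14) (11/2,14) (1,5)]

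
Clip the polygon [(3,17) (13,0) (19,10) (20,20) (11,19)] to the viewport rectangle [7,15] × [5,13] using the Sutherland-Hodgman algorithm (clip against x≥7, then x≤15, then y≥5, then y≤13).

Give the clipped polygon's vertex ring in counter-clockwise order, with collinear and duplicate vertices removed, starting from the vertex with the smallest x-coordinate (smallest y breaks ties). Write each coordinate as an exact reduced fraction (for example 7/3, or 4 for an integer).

Clipped polygon: [(7,51/5) (171/17,5) (15,5) (15,13) (7,13)]

1. After x ≥ 7: [(7,18) (7,51/5) (13,0) (19,10) (20,20) (11,19)]
2. After x ≤ 15: [(7,18) (7,51/5) (13,0) (15,10/3) (15,175/9) (11,19)]
3. After y ≥ 5: [(7,18) (7,51/5) (171/17,5) (15,5) (15,175/9) (11,19)]
4. After y ≤ 13: [(7,13) (7,51/5) (171/17,5) (15,5) (15,13)]
5. Canonical ring: [(7,51/5) (171/17,5) (15,5) (15,13) (7,13)]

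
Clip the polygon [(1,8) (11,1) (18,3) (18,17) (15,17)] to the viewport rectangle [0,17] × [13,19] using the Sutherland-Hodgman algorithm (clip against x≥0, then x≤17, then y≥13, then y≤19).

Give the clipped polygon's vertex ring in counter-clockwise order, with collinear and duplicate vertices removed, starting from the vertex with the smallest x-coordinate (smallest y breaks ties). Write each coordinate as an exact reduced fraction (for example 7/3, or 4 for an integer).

Clipped polygon: [(79/9,13) (17,13) (17,17) (15,17)]

1. After x ≥ 0: [(1,8) (11,1) (18,3) (18,17) (15,17)]
2. After x ≤ 17: [(1,8) (11,1) (17,19/7) (17,17) (15,17)]
3. After y ≥ 13: [(79/9,13) (17,13) (17,17) (15,17)]
4. After y ≤ 19: [(79/9,13) (17,13) (17,17) (15,17)]
5. Canonical ring: [(79/9,13) (17,13) (17,17) (15,17)]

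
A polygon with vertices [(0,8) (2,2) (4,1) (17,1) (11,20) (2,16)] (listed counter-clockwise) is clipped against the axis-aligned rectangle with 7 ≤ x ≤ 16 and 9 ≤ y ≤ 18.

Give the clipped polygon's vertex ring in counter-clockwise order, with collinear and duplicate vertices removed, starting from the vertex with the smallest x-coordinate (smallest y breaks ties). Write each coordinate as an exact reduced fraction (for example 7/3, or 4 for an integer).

Clipped polygon: [(7,9) (275/19,9) (221/19,18) (7,18)]

1. After x ≥ 7: [(7,1) (17,1) (11,20) (7,164/9)]
2. After x ≤ 16: [(7,1) (16,1) (16,25/6) (11,20) (7,164/9)]
3. After y ≥ 9: [(7,9) (275/19,9) (11,20) (7,164/9)]
4. After y ≤ 18: [(7,18) (7,9) (275/19,9) (221/19,18)]
5. Canonical ring: [(7,9) (275/19,9) (221/19,18) (7,18)]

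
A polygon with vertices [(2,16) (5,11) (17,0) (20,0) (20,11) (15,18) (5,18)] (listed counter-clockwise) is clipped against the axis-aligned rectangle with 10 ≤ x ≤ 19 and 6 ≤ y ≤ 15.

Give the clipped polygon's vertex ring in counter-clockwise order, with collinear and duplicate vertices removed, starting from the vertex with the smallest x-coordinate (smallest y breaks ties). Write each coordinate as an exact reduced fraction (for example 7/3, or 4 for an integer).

Clipped polygon: [(10,77/12) (115/11,6) (19,6) (19,62/5) (120/7,15) (10,15)]

1. After x ≥ 10: [(10,77/12) (17,0) (20,0) (20,11) (15,18) (10,18)]
2. After x ≤ 19: [(10,77/12) (17,0) (19,0) (19,62/5) (15,18) (10,18)]
3. After y ≥ 6: [(10,77/12) (115/11,6) (19,6) (19,62/5) (15,18) (10,18)]
4. After y ≤ 15: [(10,15) (10,77/12) (115/11,6) (19,6) (19,62/5) (120/7,15)]
5. Canonical ring: [(10,77/12) (115/11,6) (19,6) (19,62/5) (120/7,15) (10,15)]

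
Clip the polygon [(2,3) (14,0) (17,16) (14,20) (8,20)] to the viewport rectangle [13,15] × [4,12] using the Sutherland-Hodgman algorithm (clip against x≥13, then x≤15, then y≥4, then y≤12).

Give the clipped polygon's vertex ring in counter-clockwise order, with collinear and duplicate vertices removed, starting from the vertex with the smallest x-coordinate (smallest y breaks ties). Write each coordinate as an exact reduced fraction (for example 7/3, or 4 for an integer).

Clipped polygon: [(13,4) (59/4,4) (15,16/3) (15,12) (13,12)]

1. After x ≥ 13: [(13,1/4) (14,0) (17,16) (14,20) (13,20)]
2. After x ≤ 15: [(13,1/4) (14,0) (15,16/3) (15,56/3) (14,20) (13,20)]
3. After y ≥ 4: [(13,4) (59/4,4) (15,16/3) (15,56/3) (14,20) (13,20)]
4. After y ≤ 12: [(13,12) (13,4) (59/4,4) (15,16/3) (15,12)]
5. Canonical ring: [(13,4) (59/4,4) (15,16/3) (15,12) (13,12)]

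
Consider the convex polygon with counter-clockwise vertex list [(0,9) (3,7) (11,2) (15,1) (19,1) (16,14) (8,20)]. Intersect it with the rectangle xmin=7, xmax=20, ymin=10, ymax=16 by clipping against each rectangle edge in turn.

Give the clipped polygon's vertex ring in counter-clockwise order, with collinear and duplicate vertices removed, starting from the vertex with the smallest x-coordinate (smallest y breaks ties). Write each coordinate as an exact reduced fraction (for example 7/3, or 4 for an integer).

Clipped polygon: [(7,10) (220/13,10) (16,14) (40/3,16) (7,16)]

1. After x ≥ 7: [(7,149/8) (7,9/2) (11,2) (15,1) (19,1) (16,14) (8,20)]
2. After x ≤ 20: [(7,149/8) (7,9/2) (11,2) (15,1) (19,1) (16,14) (8,20)]
3. After y ≥ 10: [(7,149/8) (7,10) (220/13,10) (16,14) (8,20)]
4. After y ≤ 16: [(7,16) (7,10) (220/13,10) (16,14) (40/3,16)]
5. Canonical ring: [(7,10) (220/13,10) (16,14) (40/3,16) (7,16)]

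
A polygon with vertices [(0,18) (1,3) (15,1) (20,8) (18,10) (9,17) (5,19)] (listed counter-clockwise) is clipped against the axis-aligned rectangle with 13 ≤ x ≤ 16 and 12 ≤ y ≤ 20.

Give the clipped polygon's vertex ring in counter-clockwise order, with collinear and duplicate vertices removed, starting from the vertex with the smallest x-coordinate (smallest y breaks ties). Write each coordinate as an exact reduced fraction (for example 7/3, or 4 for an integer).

Clipped polygon: [(13,12) (108/7,12) (13,125/9)]

1. After x ≥ 13: [(13,9/7) (15,1) (20,8) (18,10) (13,125/9)]
2. After x ≤ 16: [(13,9/7) (15,1) (16,12/5) (16,104/9) (13,125/9)]
3. After y ≥ 12: [(13,12) (108/7,12) (13,125/9)]
4. After y ≤ 20: [(13,12) (108/7,12) (13,125/9)]
5. Canonical ring: [(13,12) (108/7,12) (13,125/9)]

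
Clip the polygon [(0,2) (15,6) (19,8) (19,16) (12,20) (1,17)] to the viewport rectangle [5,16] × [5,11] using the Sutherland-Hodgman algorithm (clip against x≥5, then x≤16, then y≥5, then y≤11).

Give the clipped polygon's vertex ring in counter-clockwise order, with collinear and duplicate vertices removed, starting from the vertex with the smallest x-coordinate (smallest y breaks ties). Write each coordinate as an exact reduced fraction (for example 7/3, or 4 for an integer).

Clipped polygon: [(5,5) (45/4,5) (15,6) (16,13/2) (16,11) (5,11)]

1. After x ≥ 5: [(5,10/3) (15,6) (19,8) (19,16) (12,20) (5,199/11)]
2. After x ≤ 16: [(5,10/3) (15,6) (16,13/2) (16,124/7) (12,20) (5,199/11)]
3. After y ≥ 5: [(5,5) (45/4,5) (15,6) (16,13/2) (16,124/7) (12,20) (5,199/11)]
4. After y ≤ 11: [(5,11) (5,5) (45/4,5) (15,6) (16,13/2) (16,11)]
5. Canonical ring: [(5,5) (45/4,5) (15,6) (16,13/2) (16,11) (5,11)]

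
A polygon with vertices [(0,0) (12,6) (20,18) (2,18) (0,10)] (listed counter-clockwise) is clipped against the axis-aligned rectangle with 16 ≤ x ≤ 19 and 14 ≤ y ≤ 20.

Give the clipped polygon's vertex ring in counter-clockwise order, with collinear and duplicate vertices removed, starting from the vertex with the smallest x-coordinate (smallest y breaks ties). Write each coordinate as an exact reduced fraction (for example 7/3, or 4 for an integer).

1. After x ≥ 16: [(16,12) (20,18) (16,18)]
2. After x ≤ 19: [(16,12) (19,33/2) (19,18) (16,18)]
3. After y ≥ 14: [(16,14) (52/3,14) (19,33/2) (19,18) (16,18)]
4. After y ≤ 20: [(16,14) (52/3,14) (19,33/2) (19,18) (16,18)]
5. Canonical ring: [(16,14) (52/3,14) (19,33/2) (19,18) (16,18)]

Clipped polygon: [(16,14) (52/3,14) (19,33/2) (19,18) (16,18)]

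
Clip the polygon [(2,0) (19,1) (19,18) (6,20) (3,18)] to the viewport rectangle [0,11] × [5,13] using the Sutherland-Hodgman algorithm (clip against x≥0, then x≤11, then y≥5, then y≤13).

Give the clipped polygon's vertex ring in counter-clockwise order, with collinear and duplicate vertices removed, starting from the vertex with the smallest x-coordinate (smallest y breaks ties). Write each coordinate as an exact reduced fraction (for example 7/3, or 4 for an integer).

1. After x ≥ 0: [(2,0) (19,1) (19,18) (6,20) (3,18)]
2. After x ≤ 11: [(2,0) (11,9/17) (11,250/13) (6,20) (3,18)]
3. After y ≥ 5: [(41/18,5) (11,5) (11,250/13) (6,20) (3,18)]
4. After y ≤ 13: [(49/18,13) (41/18,5) (11,5) (11,13)]
5. Canonical ring: [(41/18,5) (11,5) (11,13) (49/18,13)]

Clipped polygon: [(41/18,5) (11,5) (11,13) (49/18,13)]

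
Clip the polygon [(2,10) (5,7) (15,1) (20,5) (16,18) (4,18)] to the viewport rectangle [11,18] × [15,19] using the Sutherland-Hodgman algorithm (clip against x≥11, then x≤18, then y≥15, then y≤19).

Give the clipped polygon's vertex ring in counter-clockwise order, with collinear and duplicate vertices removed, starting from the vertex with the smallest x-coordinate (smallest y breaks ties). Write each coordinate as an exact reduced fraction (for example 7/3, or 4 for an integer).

Clipped polygon: [(11,15) (220/13,15) (16,18) (11,18)]

1. After x ≥ 11: [(11,17/5) (15,1) (20,5) (16,18) (11,18)]
2. After x ≤ 18: [(11,17/5) (15,1) (18,17/5) (18,23/2) (16,18) (11,18)]
3. After y ≥ 15: [(11,15) (220/13,15) (16,18) (11,18)]
4. After y ≤ 19: [(11,15) (220/13,15) (16,18) (11,18)]
5. Canonical ring: [(11,15) (220/13,15) (16,18) (11,18)]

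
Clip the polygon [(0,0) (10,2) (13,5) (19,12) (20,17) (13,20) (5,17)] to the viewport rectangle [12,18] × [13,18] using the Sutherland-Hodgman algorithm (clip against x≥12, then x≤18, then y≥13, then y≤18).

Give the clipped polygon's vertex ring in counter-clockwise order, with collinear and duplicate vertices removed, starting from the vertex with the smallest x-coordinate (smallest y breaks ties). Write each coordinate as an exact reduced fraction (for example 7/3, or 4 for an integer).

1. After x ≥ 12: [(12,4) (13,5) (19,12) (20,17) (13,20) (12,157/8)]
2. After x ≤ 18: [(12,4) (13,5) (18,65/6) (18,125/7) (13,20) (12,157/8)]
3. After y ≥ 13: [(12,13) (18,13) (18,125/7) (13,20) (12,157/8)]
4. After y ≤ 18: [(12,18) (12,13) (18,13) (18,125/7) (53/3,18)]
5. Canonical ring: [(12,13) (18,13) (18,125/7) (53/3,18) (12,18)]

Clipped polygon: [(12,13) (18,13) (18,125/7) (53/3,18) (12,18)]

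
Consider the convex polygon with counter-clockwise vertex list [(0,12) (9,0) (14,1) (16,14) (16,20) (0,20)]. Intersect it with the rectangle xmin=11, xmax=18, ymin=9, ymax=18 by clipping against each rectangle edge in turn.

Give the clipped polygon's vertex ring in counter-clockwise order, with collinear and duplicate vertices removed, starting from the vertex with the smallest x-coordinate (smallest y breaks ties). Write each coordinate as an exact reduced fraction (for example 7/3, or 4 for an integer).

1. After x ≥ 11: [(11,2/5) (14,1) (16,14) (16,20) (11,20)]
2. After x ≤ 18: [(11,2/5) (14,1) (16,14) (16,20) (11,20)]
3. After y ≥ 9: [(11,9) (198/13,9) (16,14) (16,20) (11,20)]
4. After y ≤ 18: [(11,18) (11,9) (198/13,9) (16,14) (16,18)]
5. Canonical ring: [(11,9) (198/13,9) (16,14) (16,18) (11,18)]

Clipped polygon: [(11,9) (198/13,9) (16,14) (16,18) (11,18)]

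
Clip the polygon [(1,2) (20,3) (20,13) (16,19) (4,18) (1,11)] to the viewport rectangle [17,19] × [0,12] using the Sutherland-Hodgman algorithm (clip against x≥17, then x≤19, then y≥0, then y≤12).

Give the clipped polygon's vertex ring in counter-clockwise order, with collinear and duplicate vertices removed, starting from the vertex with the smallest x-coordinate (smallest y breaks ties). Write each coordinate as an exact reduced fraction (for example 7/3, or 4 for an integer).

Clipped polygon: [(17,54/19) (19,56/19) (19,12) (17,12)]

1. After x ≥ 17: [(17,54/19) (20,3) (20,13) (17,35/2)]
2. After x ≤ 19: [(17,54/19) (19,56/19) (19,29/2) (17,35/2)]
3. After y ≥ 0: [(17,54/19) (19,56/19) (19,29/2) (17,35/2)]
4. After y ≤ 12: [(17,12) (17,54/19) (19,56/19) (19,12)]
5. Canonical ring: [(17,54/19) (19,56/19) (19,12) (17,12)]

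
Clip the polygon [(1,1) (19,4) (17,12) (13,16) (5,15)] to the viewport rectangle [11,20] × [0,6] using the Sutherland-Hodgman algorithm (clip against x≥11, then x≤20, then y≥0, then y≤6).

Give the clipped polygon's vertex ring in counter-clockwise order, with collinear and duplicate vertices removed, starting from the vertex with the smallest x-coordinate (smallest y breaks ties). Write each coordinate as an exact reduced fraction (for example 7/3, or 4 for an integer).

1. After x ≥ 11: [(11,8/3) (19,4) (17,12) (13,16) (11,63/4)]
2. After x ≤ 20: [(11,8/3) (19,4) (17,12) (13,16) (11,63/4)]
3. After y ≥ 0: [(11,8/3) (19,4) (17,12) (13,16) (11,63/4)]
4. After y ≤ 6: [(11,6) (11,8/3) (19,4) (37/2,6)]
5. Canonical ring: [(11,8/3) (19,4) (37/2,6) (11,6)]

Clipped polygon: [(11,8/3) (19,4) (37/2,6) (11,6)]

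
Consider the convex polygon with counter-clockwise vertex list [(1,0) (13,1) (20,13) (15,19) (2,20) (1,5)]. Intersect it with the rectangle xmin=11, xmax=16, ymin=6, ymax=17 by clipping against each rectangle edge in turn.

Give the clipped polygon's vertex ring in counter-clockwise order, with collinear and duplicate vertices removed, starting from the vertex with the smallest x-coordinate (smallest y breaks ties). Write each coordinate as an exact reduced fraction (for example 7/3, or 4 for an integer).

Clipped polygon: [(11,6) (191/12,6) (16,43/7) (16,17) (11,17)]

1. After x ≥ 11: [(11,5/6) (13,1) (20,13) (15,19) (11,251/13)]
2. After x ≤ 16: [(11,5/6) (13,1) (16,43/7) (16,89/5) (15,19) (11,251/13)]
3. After y ≥ 6: [(11,6) (191/12,6) (16,43/7) (16,89/5) (15,19) (11,251/13)]
4. After y ≤ 17: [(11,17) (11,6) (191/12,6) (16,43/7) (16,17)]
5. Canonical ring: [(11,6) (191/12,6) (16,43/7) (16,17) (11,17)]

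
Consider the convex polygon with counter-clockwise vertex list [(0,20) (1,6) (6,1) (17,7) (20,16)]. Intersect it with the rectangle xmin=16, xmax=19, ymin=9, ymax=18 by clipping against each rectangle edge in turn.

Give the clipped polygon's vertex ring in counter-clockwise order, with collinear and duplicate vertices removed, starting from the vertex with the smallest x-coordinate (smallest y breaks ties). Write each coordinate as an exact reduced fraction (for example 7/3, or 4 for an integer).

1. After x ≥ 16: [(16,84/5) (16,71/11) (17,7) (20,16)]
2. After x ≤ 19: [(19,81/5) (16,84/5) (16,71/11) (17,7) (19,13)]
3. After y ≥ 9: [(19,81/5) (16,84/5) (16,9) (53/3,9) (19,13)]
4. After y ≤ 18: [(19,81/5) (16,84/5) (16,9) (53/3,9) (19,13)]
5. Canonical ring: [(16,9) (53/3,9) (19,13) (19,81/5) (16,84/5)]

Clipped polygon: [(16,9) (53/3,9) (19,13) (19,81/5) (16,84/5)]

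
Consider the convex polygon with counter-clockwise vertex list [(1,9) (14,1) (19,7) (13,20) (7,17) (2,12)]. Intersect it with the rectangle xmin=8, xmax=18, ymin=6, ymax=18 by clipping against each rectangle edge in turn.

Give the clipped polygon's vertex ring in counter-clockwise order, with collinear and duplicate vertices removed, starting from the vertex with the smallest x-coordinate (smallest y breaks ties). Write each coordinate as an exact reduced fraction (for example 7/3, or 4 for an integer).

1. After x ≥ 8: [(8,61/13) (14,1) (19,7) (13,20) (8,35/2)]
2. After x ≤ 18: [(8,61/13) (14,1) (18,29/5) (18,55/6) (13,20) (8,35/2)]
3. After y ≥ 6: [(8,6) (18,6) (18,55/6) (13,20) (8,35/2)]
4. After y ≤ 18: [(8,6) (18,6) (18,55/6) (181/13,18) (9,18) (8,35/2)]
5. Canonical ring: [(8,6) (18,6) (18,55/6) (181/13,18) (9,18) (8,35/2)]

Clipped polygon: [(8,6) (18,6) (18,55/6) (181/13,18) (9,18) (8,35/2)]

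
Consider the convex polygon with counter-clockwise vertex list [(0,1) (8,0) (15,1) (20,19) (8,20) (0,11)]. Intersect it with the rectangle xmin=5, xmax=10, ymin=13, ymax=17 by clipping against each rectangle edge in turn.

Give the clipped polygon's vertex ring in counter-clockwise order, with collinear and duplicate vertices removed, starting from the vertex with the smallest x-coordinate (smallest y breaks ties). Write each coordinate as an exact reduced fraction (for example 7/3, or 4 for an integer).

1. After x ≥ 5: [(5,3/8) (8,0) (15,1) (20,19) (8,20) (5,133/8)]
2. After x ≤ 10: [(5,3/8) (8,0) (10,2/7) (10,119/6) (8,20) (5,133/8)]
3. After y ≥ 13: [(5,13) (10,13) (10,119/6) (8,20) (5,133/8)]
4. After y ≤ 17: [(5,13) (10,13) (10,17) (16/3,17) (5,133/8)]
5. Canonical ring: [(5,13) (10,13) (10,17) (16/3,17) (5,133/8)]

Clipped polygon: [(5,13) (10,13) (10,17) (16/3,17) (5,133/8)]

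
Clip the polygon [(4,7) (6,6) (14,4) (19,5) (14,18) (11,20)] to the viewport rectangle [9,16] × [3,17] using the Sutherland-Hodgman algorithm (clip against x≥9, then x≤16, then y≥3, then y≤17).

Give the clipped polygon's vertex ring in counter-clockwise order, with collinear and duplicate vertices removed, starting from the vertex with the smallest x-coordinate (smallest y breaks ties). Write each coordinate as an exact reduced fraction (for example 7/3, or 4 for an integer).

1. After x ≥ 9: [(9,114/7) (9,21/4) (14,4) (19,5) (14,18) (11,20)]
2. After x ≤ 16: [(9,114/7) (9,21/4) (14,4) (16,22/5) (16,64/5) (14,18) (11,20)]
3. After y ≥ 3: [(9,114/7) (9,21/4) (14,4) (16,22/5) (16,64/5) (14,18) (11,20)]
4. After y ≤ 17: [(122/13,17) (9,114/7) (9,21/4) (14,4) (16,22/5) (16,64/5) (187/13,17)]
5. Canonical ring: [(9,21/4) (14,4) (16,22/5) (16,64/5) (187/13,17) (122/13,17) (9,114/7)]

Clipped polygon: [(9,21/4) (14,4) (16,22/5) (16,64/5) (187/13,17) (122/13,17) (9,114/7)]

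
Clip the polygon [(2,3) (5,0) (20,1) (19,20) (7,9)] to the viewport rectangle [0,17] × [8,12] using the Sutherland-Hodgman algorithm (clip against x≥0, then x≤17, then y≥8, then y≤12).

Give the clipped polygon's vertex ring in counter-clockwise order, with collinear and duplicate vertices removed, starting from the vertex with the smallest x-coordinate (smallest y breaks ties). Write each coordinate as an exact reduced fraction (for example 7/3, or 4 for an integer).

1. After x ≥ 0: [(2,3) (5,0) (20,1) (19,20) (7,9)]
2. After x ≤ 17: [(2,3) (5,0) (17,4/5) (17,109/6) (7,9)]
3. After y ≥ 8: [(37/6,8) (17,8) (17,109/6) (7,9)]
4. After y ≤ 12: [(37/6,8) (17,8) (17,12) (113/11,12) (7,9)]
5. Canonical ring: [(37/6,8) (17,8) (17,12) (113/11,12) (7,9)]

Clipped polygon: [(37/6,8) (17,8) (17,12) (113/11,12) (7,9)]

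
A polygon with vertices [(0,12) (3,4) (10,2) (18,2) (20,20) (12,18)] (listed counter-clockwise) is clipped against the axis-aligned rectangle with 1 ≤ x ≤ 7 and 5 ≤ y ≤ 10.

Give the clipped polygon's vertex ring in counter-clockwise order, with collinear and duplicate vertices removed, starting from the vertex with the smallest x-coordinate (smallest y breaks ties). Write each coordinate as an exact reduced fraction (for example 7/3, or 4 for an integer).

Clipped polygon: [(1,28/3) (21/8,5) (7,5) (7,10) (1,10)]

1. After x ≥ 1: [(1,25/2) (1,28/3) (3,4) (10,2) (18,2) (20,20) (12,18)]
2. After x ≤ 7: [(7,31/2) (1,25/2) (1,28/3) (3,4) (7,20/7)]
3. After y ≥ 5: [(7,5) (7,31/2) (1,25/2) (1,28/3) (21/8,5)]
4. After y ≤ 10: [(7,5) (7,10) (1,10) (1,28/3) (21/8,5)]
5. Canonical ring: [(1,28/3) (21/8,5) (7,5) (7,10) (1,10)]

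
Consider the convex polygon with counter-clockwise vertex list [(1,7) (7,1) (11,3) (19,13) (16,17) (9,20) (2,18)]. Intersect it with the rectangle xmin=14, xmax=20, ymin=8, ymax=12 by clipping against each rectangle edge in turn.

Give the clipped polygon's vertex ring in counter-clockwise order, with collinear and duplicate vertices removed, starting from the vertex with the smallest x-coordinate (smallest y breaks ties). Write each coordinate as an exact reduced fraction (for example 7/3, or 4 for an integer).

Clipped polygon: [(14,8) (15,8) (91/5,12) (14,12)]

1. After x ≥ 14: [(14,27/4) (19,13) (16,17) (14,125/7)]
2. After x ≤ 20: [(14,27/4) (19,13) (16,17) (14,125/7)]
3. After y ≥ 8: [(14,8) (15,8) (19,13) (16,17) (14,125/7)]
4. After y ≤ 12: [(14,12) (14,8) (15,8) (91/5,12)]
5. Canonical ring: [(14,8) (15,8) (91/5,12) (14,12)]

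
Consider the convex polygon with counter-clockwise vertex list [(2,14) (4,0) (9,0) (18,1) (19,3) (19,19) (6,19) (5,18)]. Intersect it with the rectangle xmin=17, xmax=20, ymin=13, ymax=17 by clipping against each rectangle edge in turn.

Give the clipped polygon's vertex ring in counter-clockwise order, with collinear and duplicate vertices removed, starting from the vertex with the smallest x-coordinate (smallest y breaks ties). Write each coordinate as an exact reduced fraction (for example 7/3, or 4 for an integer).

1. After x ≥ 17: [(17,8/9) (18,1) (19,3) (19,19) (17,19)]
2. After x ≤ 20: [(17,8/9) (18,1) (19,3) (19,19) (17,19)]
3. After y ≥ 13: [(17,13) (19,13) (19,19) (17,19)]
4. After y ≤ 17: [(17,17) (17,13) (19,13) (19,17)]
5. Canonical ring: [(17,13) (19,13) (19,17) (17,17)]

Clipped polygon: [(17,13) (19,13) (19,17) (17,17)]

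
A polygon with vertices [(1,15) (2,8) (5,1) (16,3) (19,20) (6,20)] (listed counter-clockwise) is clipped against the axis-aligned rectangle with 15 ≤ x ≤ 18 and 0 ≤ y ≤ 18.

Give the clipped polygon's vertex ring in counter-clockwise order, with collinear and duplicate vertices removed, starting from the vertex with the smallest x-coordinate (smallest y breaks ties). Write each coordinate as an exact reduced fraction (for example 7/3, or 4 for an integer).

Clipped polygon: [(15,31/11) (16,3) (18,43/3) (18,18) (15,18)]

1. After x ≥ 15: [(15,31/11) (16,3) (19,20) (15,20)]
2. After x ≤ 18: [(15,31/11) (16,3) (18,43/3) (18,20) (15,20)]
3. After y ≥ 0: [(15,31/11) (16,3) (18,43/3) (18,20) (15,20)]
4. After y ≤ 18: [(15,18) (15,31/11) (16,3) (18,43/3) (18,18)]
5. Canonical ring: [(15,31/11) (16,3) (18,43/3) (18,18) (15,18)]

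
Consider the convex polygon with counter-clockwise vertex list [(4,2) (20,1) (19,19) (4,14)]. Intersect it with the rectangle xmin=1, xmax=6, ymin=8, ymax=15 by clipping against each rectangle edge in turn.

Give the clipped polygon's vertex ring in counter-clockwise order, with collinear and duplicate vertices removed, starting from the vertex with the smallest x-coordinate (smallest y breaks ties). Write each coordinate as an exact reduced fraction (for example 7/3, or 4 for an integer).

Clipped polygon: [(4,8) (6,8) (6,44/3) (4,14)]

1. After x ≥ 1: [(4,2) (20,1) (19,19) (4,14)]
2. After x ≤ 6: [(4,2) (6,15/8) (6,44/3) (4,14)]
3. After y ≥ 8: [(4,8) (6,8) (6,44/3) (4,14)]
4. After y ≤ 15: [(4,8) (6,8) (6,44/3) (4,14)]
5. Canonical ring: [(4,8) (6,8) (6,44/3) (4,14)]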